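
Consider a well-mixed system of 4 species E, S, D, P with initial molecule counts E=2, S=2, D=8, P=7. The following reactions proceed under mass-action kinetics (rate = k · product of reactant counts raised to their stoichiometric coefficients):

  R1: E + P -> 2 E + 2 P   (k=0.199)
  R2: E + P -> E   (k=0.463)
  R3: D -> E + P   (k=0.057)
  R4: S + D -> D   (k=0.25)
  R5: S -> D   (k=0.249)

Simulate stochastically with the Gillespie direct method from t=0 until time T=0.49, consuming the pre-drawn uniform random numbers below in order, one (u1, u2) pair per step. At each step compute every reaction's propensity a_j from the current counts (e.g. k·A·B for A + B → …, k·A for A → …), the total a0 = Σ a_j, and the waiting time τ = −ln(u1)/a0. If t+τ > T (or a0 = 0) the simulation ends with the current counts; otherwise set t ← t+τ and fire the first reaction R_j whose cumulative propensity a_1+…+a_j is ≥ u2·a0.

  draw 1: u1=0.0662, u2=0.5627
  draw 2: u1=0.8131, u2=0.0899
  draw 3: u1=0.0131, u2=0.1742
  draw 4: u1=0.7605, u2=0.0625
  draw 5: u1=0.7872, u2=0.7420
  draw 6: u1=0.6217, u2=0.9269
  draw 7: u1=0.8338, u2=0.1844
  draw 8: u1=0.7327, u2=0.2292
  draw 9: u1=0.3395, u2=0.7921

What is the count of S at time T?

S at T = 1

t=0.000: E=2 S=2 D=8 P=7
Draw 1: a1=2.786, a2=6.482, a3=0.456, a4=4.000, a5=0.498, a0=14.222; τ=−ln(0.0662)/14.222=0.191 → t=0.191; u2·a0=0.5627·14.222=8.003; a1=2.786 < 8.003 ≤ a1+a2=9.268 → R2 fires; E=2 S=2 D=8 P=6
Draw 2: a1=2.388, a2=5.556, a3=0.456, a4=4.000, a5=0.498, a0=12.898; τ=−ln(0.8131)/12.898=0.016 → t=0.207; u2·a0=0.0899·12.898=1.160 ≤ a1=2.388 → R1 fires; E=3 S=2 D=8 P=7
Draw 3: a1=4.179, a2=9.723, a3=0.456, a4=4.000, a5=0.498, a0=18.856; τ=−ln(0.0131)/18.856=0.230 → t=0.437; u2·a0=0.1742·18.856=3.285 ≤ a1=4.179 → R1 fires; E=4 S=2 D=8 P=8
Draw 4: a1=6.368, a2=14.816, a3=0.456, a4=4.000, a5=0.498, a0=26.138; τ=−ln(0.7605)/26.138=0.010 → t=0.447; u2·a0=0.0625·26.138=1.634 ≤ a1=6.368 → R1 fires; E=5 S=2 D=8 P=9
Draw 5: a1=8.955, a2=20.835, a3=0.456, a4=4.000, a5=0.498, a0=34.744; τ=−ln(0.7872)/34.744=0.007 → t=0.454; u2·a0=0.7420·34.744=25.780; a1=8.955 < 25.780 ≤ a1+a2=29.790 → R2 fires; E=5 S=2 D=8 P=8
Draw 6: a1=7.960, a2=18.520, a3=0.456, a4=4.000, a5=0.498, a0=31.434; τ=−ln(0.6217)/31.434=0.015 → t=0.469; u2·a0=0.9269·31.434=29.136; a1+…+a3=26.936 < 29.136 ≤ a1+…+a4=30.936 → R4 fires; E=5 S=1 D=8 P=8
Draw 7: a1=7.960, a2=18.520, a3=0.456, a4=2.000, a5=0.249, a0=29.185; τ=−ln(0.8338)/29.185=0.006 → t=0.476; u2·a0=0.1844·29.185=5.382 ≤ a1=7.960 → R1 fires; E=6 S=1 D=8 P=9
Draw 8: a1=10.746, a2=25.002, a3=0.456, a4=2.000, a5=0.249, a0=38.453; τ=−ln(0.7327)/38.453=0.008 → t=0.484; u2·a0=0.2292·38.453=8.813 ≤ a1=10.746 → R1 fires; E=7 S=1 D=8 P=10
Draw 9: a1=13.930, a2=32.410, a3=0.456, a4=2.000, a5=0.249, a0=49.045; τ=−ln(0.3395)/49.045=0.022 → t=0.506 > T=0.49: stop.
Read off S at T=0.49: 1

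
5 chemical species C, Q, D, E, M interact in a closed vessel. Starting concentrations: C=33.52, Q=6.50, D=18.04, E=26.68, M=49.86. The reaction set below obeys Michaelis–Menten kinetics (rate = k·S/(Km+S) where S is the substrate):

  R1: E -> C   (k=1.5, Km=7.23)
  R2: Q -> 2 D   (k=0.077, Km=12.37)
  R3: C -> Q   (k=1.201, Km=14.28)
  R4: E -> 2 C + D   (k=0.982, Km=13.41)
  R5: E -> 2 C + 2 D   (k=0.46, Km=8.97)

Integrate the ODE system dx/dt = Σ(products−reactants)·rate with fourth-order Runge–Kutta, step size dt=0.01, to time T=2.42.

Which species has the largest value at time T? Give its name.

Dominant species at T: M

RK4 with dt=0.01: 242 steps to T=2.42. Trajectory (selected grid times):
t=0.00: C=33.52 Q=6.50 D=18.04 E=26.68 M=49.86
t=0.27: C=34.15 Q=6.72 D=18.42 E=26.09 M=49.86
t=0.54: C=34.77 Q=6.94 D=18.79 E=25.51 M=49.86
t=0.81: C=35.38 Q=7.17 D=19.16 E=24.93 M=49.86
t=1.08: C=35.99 Q=7.39 D=19.53 E=24.36 M=49.86
t=1.34: C=36.57 Q=7.61 D=19.88 E=23.80 M=49.86
t=1.61: C=37.16 Q=7.83 D=20.25 E=23.24 M=49.86
t=1.88: C=37.75 Q=8.06 D=20.61 E=22.67 M=49.86
t=2.15: C=38.33 Q=8.29 D=20.97 E=22.11 M=49.86
t=2.42: C=38.90 Q=8.51 D=21.33 E=21.55 M=49.86
At T=2.42: C=38.90 Q=8.51 D=21.33 E=21.55 M=49.86; the largest is M.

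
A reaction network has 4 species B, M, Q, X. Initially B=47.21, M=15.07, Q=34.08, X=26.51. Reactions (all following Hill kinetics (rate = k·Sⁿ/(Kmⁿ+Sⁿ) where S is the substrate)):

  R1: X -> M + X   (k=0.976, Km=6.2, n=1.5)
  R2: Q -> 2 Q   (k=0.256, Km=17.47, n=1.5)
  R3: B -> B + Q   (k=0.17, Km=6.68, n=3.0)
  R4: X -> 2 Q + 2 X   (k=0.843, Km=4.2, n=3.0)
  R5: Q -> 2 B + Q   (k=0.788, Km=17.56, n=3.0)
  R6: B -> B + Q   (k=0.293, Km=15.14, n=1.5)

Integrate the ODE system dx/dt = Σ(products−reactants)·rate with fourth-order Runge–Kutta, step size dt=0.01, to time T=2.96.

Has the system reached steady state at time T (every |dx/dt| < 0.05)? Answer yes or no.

Steady state at T: no

RK4 with dt=0.01: 296 steps to T=2.96. Trajectory (selected grid times):
t=0.00: B=47.21 M=15.07 Q=34.08 X=26.51
t=0.33: B=47.67 M=15.36 Q=34.83 X=26.79
t=0.66: B=48.13 M=15.65 Q=35.59 X=27.06
t=0.99: B=48.60 M=15.94 Q=36.34 X=27.34
t=1.32: B=49.07 M=16.23 Q=37.10 X=27.62
t=1.64: B=49.52 M=16.51 Q=37.84 X=27.89
t=1.97: B=50.00 M=16.81 Q=38.59 X=28.16
t=2.30: B=50.47 M=17.10 Q=39.35 X=28.44
t=2.63: B=50.95 M=17.39 Q=40.11 X=28.72
t=2.96: B=51.43 M=17.68 Q=40.87 X=29.00
Rates at T: R1=0.8882, R2=0.2001, R3=0.1696, R4=0.8404, R5=0.7301, R6=0.2527
dx/dt at T (Σ net stoichiometry × rate): B=+1.4602, M=+0.8882, Q=+2.3033, X=+0.8404
Largest |dx/dt| is |+2.3033| (Q) ≥ 0.05 → not steady.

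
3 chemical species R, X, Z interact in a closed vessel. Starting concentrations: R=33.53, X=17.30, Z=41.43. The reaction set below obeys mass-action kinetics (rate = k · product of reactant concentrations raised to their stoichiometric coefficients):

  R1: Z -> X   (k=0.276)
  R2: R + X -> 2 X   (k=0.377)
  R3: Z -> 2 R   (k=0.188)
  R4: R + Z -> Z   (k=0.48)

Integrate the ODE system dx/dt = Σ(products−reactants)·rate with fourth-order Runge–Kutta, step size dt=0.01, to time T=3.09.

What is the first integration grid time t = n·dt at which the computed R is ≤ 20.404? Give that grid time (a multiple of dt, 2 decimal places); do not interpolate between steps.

RK4 with dt=0.01: 309 steps to T=3.09. Trajectory (selected grid times):
t=0.00: R=33.53 X=17.30 Z=41.43
t=0.01: R=25.79 X=19.46 Z=41.24
t=0.02: R=19.74 X=21.31 Z=41.05
t=0.34: R=0.46 X=32.68 Z=35.38
t=0.69: R=0.40 X=37.83 Z=30.08
t=1.03: R=0.35 X=42.35 Z=25.69
t=1.37: R=0.30 X=46.42 Z=21.94
t=1.72: R=0.26 X=50.14 Z=18.65
t=2.06: R=0.22 X=53.33 Z=15.93
t=2.40: R=0.19 X=56.14 Z=13.60
t=2.75: R=0.16 X=58.67 Z=11.57
t=3.09: R=0.14 X=60.80 Z=9.88
R(0.01)=25.790 > 20.404 but R(0.02)=19.736 ≤ 20.404, so the first grid time is t=0.02.

Threshold first reached at t = 0.02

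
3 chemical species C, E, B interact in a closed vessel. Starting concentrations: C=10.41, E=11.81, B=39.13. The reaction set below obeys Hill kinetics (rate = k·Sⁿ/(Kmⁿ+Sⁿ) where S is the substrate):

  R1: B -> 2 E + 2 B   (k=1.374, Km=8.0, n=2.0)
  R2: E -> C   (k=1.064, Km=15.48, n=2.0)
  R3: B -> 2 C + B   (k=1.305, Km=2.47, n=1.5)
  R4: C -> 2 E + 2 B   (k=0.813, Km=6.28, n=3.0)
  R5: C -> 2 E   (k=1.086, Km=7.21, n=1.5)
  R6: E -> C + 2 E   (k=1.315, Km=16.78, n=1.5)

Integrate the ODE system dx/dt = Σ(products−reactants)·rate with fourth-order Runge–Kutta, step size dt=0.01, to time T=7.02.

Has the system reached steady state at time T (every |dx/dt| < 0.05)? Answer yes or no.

RK4 with dt=0.01: 702 steps to T=7.02. Trajectory (selected grid times):
t=0.00: C=10.41 E=11.81 B=39.13
t=0.78: C=12.13 E=16.14 B=41.24
t=1.56: C=14.00 E=20.61 B=43.41
t=2.34: C=15.98 E=25.20 B=45.63
t=3.12: C=18.05 E=29.88 B=47.88
t=3.90: C=20.18 E=34.64 B=50.15
t=4.68: C=22.36 E=39.46 B=52.43
t=5.46: C=24.58 E=44.34 B=54.73
t=6.24: C=26.83 E=49.26 B=57.03
t=7.02: C=29.09 E=54.22 B=59.33
Rates at T: R1=1.3495, R2=0.9838, R3=1.2940, R4=0.8049, R5=0.9667, R6=1.1219
dx/dt at T (Σ net stoichiometry × rate): C=+2.9220, E=+6.3803, B=+2.9593
Largest |dx/dt| is |+6.3803| (E) ≥ 0.05 → not steady.

Steady state at T: no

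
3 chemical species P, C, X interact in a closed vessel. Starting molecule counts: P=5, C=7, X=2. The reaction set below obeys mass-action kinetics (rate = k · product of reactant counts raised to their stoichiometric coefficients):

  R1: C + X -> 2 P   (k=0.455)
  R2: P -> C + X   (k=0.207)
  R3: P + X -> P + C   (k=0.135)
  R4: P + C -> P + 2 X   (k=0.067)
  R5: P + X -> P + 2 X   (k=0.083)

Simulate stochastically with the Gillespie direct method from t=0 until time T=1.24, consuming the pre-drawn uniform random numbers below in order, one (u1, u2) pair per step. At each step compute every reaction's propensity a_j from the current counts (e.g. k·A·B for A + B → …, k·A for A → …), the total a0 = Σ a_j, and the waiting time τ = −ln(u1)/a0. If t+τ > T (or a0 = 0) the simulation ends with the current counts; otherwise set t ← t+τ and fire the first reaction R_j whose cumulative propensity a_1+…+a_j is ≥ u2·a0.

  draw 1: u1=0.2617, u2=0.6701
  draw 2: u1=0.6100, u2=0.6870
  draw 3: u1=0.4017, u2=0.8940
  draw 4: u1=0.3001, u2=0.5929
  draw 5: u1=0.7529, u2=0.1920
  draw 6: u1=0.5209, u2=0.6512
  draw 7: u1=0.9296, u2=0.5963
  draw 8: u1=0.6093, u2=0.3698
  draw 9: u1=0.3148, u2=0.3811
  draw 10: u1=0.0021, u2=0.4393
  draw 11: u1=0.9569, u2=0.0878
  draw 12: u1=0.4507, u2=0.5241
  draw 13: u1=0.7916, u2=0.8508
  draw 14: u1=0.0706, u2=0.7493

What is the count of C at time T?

C at T = 8

t=0.000: P=5 C=7 X=2
Draw 1: a1=6.370, a2=1.035, a3=1.350, a4=2.345, a5=0.830, a0=11.930; τ=−ln(0.2617)/11.930=0.112 → t=0.112; u2·a0=0.6701·11.930=7.994; a1+a2=7.405 < 7.994 ≤ a1+…+a3=8.755 → R3 fires; P=5 C=8 X=1
Draw 2: a1=3.640, a2=1.035, a3=0.675, a4=2.680, a5=0.415, a0=8.445; τ=−ln(0.6100)/8.445=0.059 → t=0.171; u2·a0=0.6870·8.445=5.802; a1+…+a3=5.350 < 5.802 ≤ a1+…+a4=8.030 → R4 fires; P=5 C=7 X=3
Draw 3: a1=9.555, a2=1.035, a3=2.025, a4=2.345, a5=1.245, a0=16.205; τ=−ln(0.4017)/16.205=0.056 → t=0.227; u2·a0=0.8940·16.205=14.487; a1+…+a3=12.615 < 14.487 ≤ a1+…+a4=14.960 → R4 fires; P=5 C=6 X=5
Draw 4: a1=13.650, a2=1.035, a3=3.375, a4=2.010, a5=2.075, a0=22.145; τ=−ln(0.3001)/22.145=0.054 → t=0.282; u2·a0=0.5929·22.145=13.130 ≤ a1=13.650 → R1 fires; P=7 C=5 X=4
Draw 5: a1=9.100, a2=1.449, a3=3.780, a4=2.345, a5=2.324, a0=18.998; τ=−ln(0.7529)/18.998=0.015 → t=0.296; u2·a0=0.1920·18.998=3.648 ≤ a1=9.100 → R1 fires; P=9 C=4 X=3
Draw 6: a1=5.460, a2=1.863, a3=3.645, a4=2.412, a5=2.241, a0=15.621; τ=−ln(0.5209)/15.621=0.042 → t=0.338; u2·a0=0.6512·15.621=10.172; a1+a2=7.323 < 10.172 ≤ a1+…+a3=10.968 → R3 fires; P=9 C=5 X=2
Draw 7: a1=4.550, a2=1.863, a3=2.430, a4=3.015, a5=1.494, a0=13.352; τ=−ln(0.9296)/13.352=0.005 → t=0.344; u2·a0=0.5963·13.352=7.962; a1+a2=6.413 < 7.962 ≤ a1+…+a3=8.843 → R3 fires; P=9 C=6 X=1
Draw 8: a1=2.730, a2=1.863, a3=1.215, a4=3.618, a5=0.747, a0=10.173; τ=−ln(0.6093)/10.173=0.049 → t=0.392; u2·a0=0.3698·10.173=3.762; a1=2.730 < 3.762 ≤ a1+a2=4.593 → R2 fires; P=8 C=7 X=2
Draw 9: a1=6.370, a2=1.656, a3=2.160, a4=3.752, a5=1.328, a0=15.266; τ=−ln(0.3148)/15.266=0.076 → t=0.468; u2·a0=0.3811·15.266=5.818 ≤ a1=6.370 → R1 fires; P=10 C=6 X=1
Draw 10: a1=2.730, a2=2.070, a3=1.350, a4=4.020, a5=0.830, a0=11.000; τ=−ln(0.0021)/11.000=0.561 → t=1.029; u2·a0=0.4393·11.000=4.832; a1+a2=4.800 < 4.832 ≤ a1+…+a3=6.150 → R3 fires; P=10 C=7 X=0
Draw 11: a1=0.000, a2=2.070, a3=0.000, a4=4.690, a5=0.000, a0=6.760; τ=−ln(0.9569)/6.760=0.007 → t=1.035; u2·a0=0.0878·6.760=0.594; a1=0.000 < 0.594 ≤ a1+a2=2.070 → R2 fires; P=9 C=8 X=1
Draw 12: a1=3.640, a2=1.863, a3=1.215, a4=4.824, a5=0.747, a0=12.289; τ=−ln(0.4507)/12.289=0.065 → t=1.100; u2·a0=0.5241·12.289=6.441; a1+a2=5.503 < 6.441 ≤ a1+…+a3=6.718 → R3 fires; P=9 C=9 X=0
Draw 13: a1=0.000, a2=1.863, a3=0.000, a4=5.427, a5=0.000, a0=7.290; τ=−ln(0.7916)/7.290=0.032 → t=1.132; u2·a0=0.8508·7.290=6.202; a1+…+a3=1.863 < 6.202 ≤ a1+…+a4=7.290 → R4 fires; P=9 C=8 X=2
Draw 14: a1=7.280, a2=1.863, a3=2.430, a4=4.824, a5=1.494, a0=17.891; τ=−ln(0.0706)/17.891=0.148 → t=1.280 > T=1.24: stop.
Read off C at T=1.24: 8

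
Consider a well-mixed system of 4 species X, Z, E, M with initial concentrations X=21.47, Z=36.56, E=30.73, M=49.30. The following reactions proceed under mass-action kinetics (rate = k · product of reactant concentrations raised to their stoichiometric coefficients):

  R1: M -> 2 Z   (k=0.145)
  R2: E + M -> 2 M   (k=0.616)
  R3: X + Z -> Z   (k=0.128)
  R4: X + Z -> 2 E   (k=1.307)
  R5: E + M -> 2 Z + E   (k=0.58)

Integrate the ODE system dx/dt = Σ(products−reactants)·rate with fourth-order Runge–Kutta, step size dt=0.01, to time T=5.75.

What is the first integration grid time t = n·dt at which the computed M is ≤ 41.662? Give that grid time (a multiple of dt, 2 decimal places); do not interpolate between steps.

Threshold first reached at t = 1.72

RK4 with dt=0.01: 575 steps to T=5.75. Trajectory (selected grid times):
t=0.00: X=21.47 Z=36.56 E=30.73 M=49.30
t=0.64: X=0.00 Z=157.94 E=0.00 M=48.67
t=1.28: X=0.00 Z=166.57 E=0.00 M=44.36
t=1.71: X=0.00 Z=171.93 E=0.00 M=41.68
t=1.72: X=0.00 Z=172.05 E=0.00 M=41.62
t=1.92: X=0.00 Z=174.43 E=0.00 M=40.43
t=2.56: X=0.00 Z=181.60 E=0.00 M=36.84
t=3.19: X=0.00 Z=188.03 E=0.00 M=33.63
t=3.83: X=0.00 Z=193.99 E=0.00 M=30.65
t=4.47: X=0.00 Z=199.42 E=0.00 M=27.93
t=5.11: X=0.00 Z=204.37 E=0.00 M=25.46
t=5.75: X=0.00 Z=208.88 E=0.00 M=23.20
M(1.71)=41.677 > 41.662 but M(1.72)=41.617 ≤ 41.662, so the first grid time is t=1.72.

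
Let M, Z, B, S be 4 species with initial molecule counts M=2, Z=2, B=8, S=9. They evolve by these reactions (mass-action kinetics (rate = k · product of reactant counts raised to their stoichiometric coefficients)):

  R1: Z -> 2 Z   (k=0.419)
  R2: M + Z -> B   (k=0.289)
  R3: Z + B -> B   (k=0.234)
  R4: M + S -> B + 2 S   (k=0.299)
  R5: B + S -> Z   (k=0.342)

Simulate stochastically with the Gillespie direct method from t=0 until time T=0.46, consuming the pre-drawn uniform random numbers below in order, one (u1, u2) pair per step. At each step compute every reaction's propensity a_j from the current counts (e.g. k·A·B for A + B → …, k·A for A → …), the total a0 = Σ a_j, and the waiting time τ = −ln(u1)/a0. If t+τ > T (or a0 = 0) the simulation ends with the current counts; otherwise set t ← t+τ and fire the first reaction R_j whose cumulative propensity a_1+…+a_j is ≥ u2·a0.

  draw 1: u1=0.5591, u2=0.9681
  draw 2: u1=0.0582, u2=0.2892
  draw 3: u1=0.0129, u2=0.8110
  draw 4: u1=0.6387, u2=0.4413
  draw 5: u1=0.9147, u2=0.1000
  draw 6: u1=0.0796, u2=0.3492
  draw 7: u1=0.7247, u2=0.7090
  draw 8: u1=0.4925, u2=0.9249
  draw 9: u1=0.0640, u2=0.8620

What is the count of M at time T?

M at T = 0

t=0.000: M=2 Z=2 B=8 S=9
Draw 1: a1=0.838, a2=1.156, a3=3.744, a4=5.382, a5=24.624, a0=35.744; τ=−ln(0.5591)/35.744=0.016 → t=0.016; u2·a0=0.9681·35.744=34.604; a1+…+a4=11.120 < 34.604 ≤ a1+…+a5=35.744 → R5 fires; M=2 Z=3 B=7 S=8
Draw 2: a1=1.257, a2=1.734, a3=4.914, a4=4.784, a5=19.152, a0=31.841; τ=−ln(0.0582)/31.841=0.089 → t=0.106; u2·a0=0.2892·31.841=9.208; a1+…+a3=7.905 < 9.208 ≤ a1+…+a4=12.689 → R4 fires; M=1 Z=3 B=8 S=9
Draw 3: a1=1.257, a2=0.867, a3=5.616, a4=2.691, a5=24.624, a0=35.055; τ=−ln(0.0129)/35.055=0.124 → t=0.230; u2·a0=0.8110·35.055=28.430; a1+…+a4=10.431 < 28.430 ≤ a1+…+a5=35.055 → R5 fires; M=1 Z=4 B=7 S=8
Draw 4: a1=1.676, a2=1.156, a3=6.552, a4=2.392, a5=19.152, a0=30.928; τ=−ln(0.6387)/30.928=0.014 → t=0.244; u2·a0=0.4413·30.928=13.649; a1+…+a4=11.776 < 13.649 ≤ a1+…+a5=30.928 → R5 fires; M=1 Z=5 B=6 S=7
Draw 5: a1=2.095, a2=1.445, a3=7.020, a4=2.093, a5=14.364, a0=27.017; τ=−ln(0.9147)/27.017=0.003 → t=0.247; u2·a0=0.1000·27.017=2.702; a1=2.095 < 2.702 ≤ a1+a2=3.540 → R2 fires; M=0 Z=4 B=7 S=7
Draw 6: a1=1.676, a2=0.000, a3=6.552, a4=0.000, a5=16.758, a0=24.986; τ=−ln(0.0796)/24.986=0.101 → t=0.349; u2·a0=0.3492·24.986=8.725; a1+…+a4=8.228 < 8.725 ≤ a1+…+a5=24.986 → R5 fires; M=0 Z=5 B=6 S=6
Draw 7: a1=2.095, a2=0.000, a3=7.020, a4=0.000, a5=12.312, a0=21.427; τ=−ln(0.7247)/21.427=0.015 → t=0.364; u2·a0=0.7090·21.427=15.192; a1+…+a4=9.115 < 15.192 ≤ a1+…+a5=21.427 → R5 fires; M=0 Z=6 B=5 S=5
Draw 8: a1=2.514, a2=0.000, a3=7.020, a4=0.000, a5=8.550, a0=18.084; τ=−ln(0.4925)/18.084=0.039 → t=0.403; u2·a0=0.9249·18.084=16.726; a1+…+a4=9.534 < 16.726 ≤ a1+…+a5=18.084 → R5 fires; M=0 Z=7 B=4 S=4
Draw 9: a1=2.933, a2=0.000, a3=6.552, a4=0.000, a5=5.472, a0=14.957; τ=−ln(0.0640)/14.957=0.184 → t=0.587 > T=0.46: stop.
Read off M at T=0.46: 0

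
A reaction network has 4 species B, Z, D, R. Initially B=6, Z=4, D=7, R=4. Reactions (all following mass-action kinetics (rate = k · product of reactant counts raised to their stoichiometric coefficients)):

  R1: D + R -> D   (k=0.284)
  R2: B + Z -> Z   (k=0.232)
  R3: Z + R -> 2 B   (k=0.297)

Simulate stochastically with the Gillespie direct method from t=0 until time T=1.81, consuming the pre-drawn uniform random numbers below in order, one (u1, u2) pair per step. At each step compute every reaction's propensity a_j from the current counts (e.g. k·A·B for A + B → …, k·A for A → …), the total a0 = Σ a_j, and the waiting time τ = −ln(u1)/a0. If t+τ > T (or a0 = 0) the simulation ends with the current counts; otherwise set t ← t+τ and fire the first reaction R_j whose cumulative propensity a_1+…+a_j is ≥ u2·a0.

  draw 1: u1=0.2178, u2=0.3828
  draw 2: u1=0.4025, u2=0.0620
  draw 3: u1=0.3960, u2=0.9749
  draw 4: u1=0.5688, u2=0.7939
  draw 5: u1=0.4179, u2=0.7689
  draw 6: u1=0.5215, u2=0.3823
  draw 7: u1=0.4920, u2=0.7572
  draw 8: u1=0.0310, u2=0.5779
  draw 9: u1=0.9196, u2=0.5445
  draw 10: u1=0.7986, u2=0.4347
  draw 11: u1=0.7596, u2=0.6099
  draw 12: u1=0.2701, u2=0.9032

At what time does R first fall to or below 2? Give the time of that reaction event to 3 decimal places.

t=0.000: B=6 Z=4 D=7 R=4
Draw 1: a1=7.952, a2=5.568, a3=4.752, a0=18.272; τ=−ln(0.2178)/18.272=0.083 → t=0.083; u2·a0=0.3828·18.272=6.995 ≤ a1=7.952 → R1 fires; B=6 Z=4 D=7 R=3
Draw 2: a1=5.964, a2=5.568, a3=3.564, a0=15.096; τ=−ln(0.4025)/15.096=0.060 → t=0.144; u2·a0=0.0620·15.096=0.936 ≤ a1=5.964 → R1 fires; B=6 Z=4 D=7 R=2
Draw 3: a1=3.976, a2=5.568, a3=2.376, a0=11.920; τ=−ln(0.3960)/11.920=0.078 → t=0.221; u2·a0=0.9749·11.920=11.621; a1+a2=9.544 < 11.621 ≤ a1+…+a3=11.920 → R3 fires; B=8 Z=3 D=7 R=1
Draw 4: a1=1.988, a2=5.568, a3=0.891, a0=8.447; τ=−ln(0.5688)/8.447=0.067 → t=0.288; u2·a0=0.7939·8.447=6.706; a1=1.988 < 6.706 ≤ a1+a2=7.556 → R2 fires; B=7 Z=3 D=7 R=1
Draw 5: a1=1.988, a2=4.872, a3=0.891, a0=7.751; τ=−ln(0.4179)/7.751=0.113 → t=0.401; u2·a0=0.7689·7.751=5.960; a1=1.988 < 5.960 ≤ a1+a2=6.860 → R2 fires; B=6 Z=3 D=7 R=1
Draw 6: a1=1.988, a2=4.176, a3=0.891, a0=7.055; τ=−ln(0.5215)/7.055=0.092 → t=0.493; u2·a0=0.3823·7.055=2.697; a1=1.988 < 2.697 ≤ a1+a2=6.164 → R2 fires; B=5 Z=3 D=7 R=1
Draw 7: a1=1.988, a2=3.480, a3=0.891, a0=6.359; τ=−ln(0.4920)/6.359=0.112 → t=0.605; u2·a0=0.7572·6.359=4.815; a1=1.988 < 4.815 ≤ a1+a2=5.468 → R2 fires; B=4 Z=3 D=7 R=1
Draw 8: a1=1.988, a2=2.784, a3=0.891, a0=5.663; τ=−ln(0.0310)/5.663=0.613 → t=1.218; u2·a0=0.5779·5.663=3.273; a1=1.988 < 3.273 ≤ a1+a2=4.772 → R2 fires; B=3 Z=3 D=7 R=1
Draw 9: a1=1.988, a2=2.088, a3=0.891, a0=4.967; τ=−ln(0.9196)/4.967=0.017 → t=1.235; u2·a0=0.5445·4.967=2.705; a1=1.988 < 2.705 ≤ a1+a2=4.076 → R2 fires; B=2 Z=3 D=7 R=1
Draw 10: a1=1.988, a2=1.392, a3=0.891, a0=4.271; τ=−ln(0.7986)/4.271=0.053 → t=1.288; u2·a0=0.4347·4.271=1.857 ≤ a1=1.988 → R1 fires; B=2 Z=3 D=7 R=0
Draw 11: a1=0.000, a2=1.392, a3=0.000, a0=1.392; τ=−ln(0.7596)/1.392=0.198 → t=1.485; u2·a0=0.6099·1.392=0.849; a1=0.000 < 0.849 ≤ a1+a2=1.392 → R2 fires; B=1 Z=3 D=7 R=0
Draw 12: a1=0.000, a2=0.696, a3=0.000, a0=0.696; τ=−ln(0.2701)/0.696=1.881 → t=3.366 > T=1.81: stop.
R first becomes ≤ 2 when it reaches 2 at the event at t=0.144.

Threshold first reached at t = 0.144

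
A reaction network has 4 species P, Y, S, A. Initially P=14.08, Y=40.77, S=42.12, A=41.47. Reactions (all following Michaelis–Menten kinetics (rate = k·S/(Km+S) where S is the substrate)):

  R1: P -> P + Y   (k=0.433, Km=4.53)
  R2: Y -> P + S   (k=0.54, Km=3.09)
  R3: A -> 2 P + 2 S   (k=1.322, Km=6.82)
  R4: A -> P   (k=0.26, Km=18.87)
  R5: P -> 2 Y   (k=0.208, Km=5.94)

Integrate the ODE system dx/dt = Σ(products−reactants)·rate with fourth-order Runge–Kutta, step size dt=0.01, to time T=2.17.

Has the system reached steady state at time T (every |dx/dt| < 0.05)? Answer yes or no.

RK4 with dt=0.01: 217 steps to T=2.17. Trajectory (selected grid times):
t=0.00: P=14.08 Y=40.77 S=42.12 A=41.47
t=0.24: P=14.75 Y=40.80 S=42.79 A=41.15
t=0.48: P=15.42 Y=40.83 S=43.45 A=40.84
t=0.72: P=16.09 Y=40.86 S=44.11 A=40.53
t=0.96: P=16.76 Y=40.90 S=44.78 A=40.21
t=1.21: P=17.46 Y=40.93 S=45.47 A=39.89
t=1.45: P=18.13 Y=40.97 S=46.13 A=39.57
t=1.69: P=18.79 Y=41.01 S=46.79 A=39.26
t=1.93: P=19.46 Y=41.05 S=47.45 A=38.95
t=2.17: P=20.12 Y=41.09 S=48.11 A=38.64
Rates at T: R1=0.3534, R2=0.5022, R3=1.1237, R4=0.1747, R5=0.1606
dx/dt at T (Σ net stoichiometry × rate): P=+2.7636, Y=+0.1724, S=+2.7495, A=-1.2983
Largest |dx/dt| is |+2.7636| (P) ≥ 0.05 → not steady.

Steady state at T: no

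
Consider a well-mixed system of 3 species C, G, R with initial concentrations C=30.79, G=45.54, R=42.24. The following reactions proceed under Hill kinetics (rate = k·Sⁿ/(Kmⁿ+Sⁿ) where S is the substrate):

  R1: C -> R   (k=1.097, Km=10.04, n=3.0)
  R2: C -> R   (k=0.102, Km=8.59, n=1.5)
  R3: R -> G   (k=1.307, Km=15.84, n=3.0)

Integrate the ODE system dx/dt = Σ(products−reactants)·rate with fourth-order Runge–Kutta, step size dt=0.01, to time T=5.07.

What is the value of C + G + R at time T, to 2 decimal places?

Value at T = 118.57

Check how each reaction changes W = C + G + R (weight of products minus weight of reactants):
R1: C -> R: (1·1) − (1·1) = 1 − 1 = 0
R2: C -> R: (1·1) − (1·1) = 1 − 1 = 0
R3: R -> G: (1·1) − (1·1) = 1 − 1 = 0
Every reaction leaves W unchanged, so W is conserved and no simulation is needed: W(T) = W(0) = 30.79 + 45.54 + 42.24 = 118.57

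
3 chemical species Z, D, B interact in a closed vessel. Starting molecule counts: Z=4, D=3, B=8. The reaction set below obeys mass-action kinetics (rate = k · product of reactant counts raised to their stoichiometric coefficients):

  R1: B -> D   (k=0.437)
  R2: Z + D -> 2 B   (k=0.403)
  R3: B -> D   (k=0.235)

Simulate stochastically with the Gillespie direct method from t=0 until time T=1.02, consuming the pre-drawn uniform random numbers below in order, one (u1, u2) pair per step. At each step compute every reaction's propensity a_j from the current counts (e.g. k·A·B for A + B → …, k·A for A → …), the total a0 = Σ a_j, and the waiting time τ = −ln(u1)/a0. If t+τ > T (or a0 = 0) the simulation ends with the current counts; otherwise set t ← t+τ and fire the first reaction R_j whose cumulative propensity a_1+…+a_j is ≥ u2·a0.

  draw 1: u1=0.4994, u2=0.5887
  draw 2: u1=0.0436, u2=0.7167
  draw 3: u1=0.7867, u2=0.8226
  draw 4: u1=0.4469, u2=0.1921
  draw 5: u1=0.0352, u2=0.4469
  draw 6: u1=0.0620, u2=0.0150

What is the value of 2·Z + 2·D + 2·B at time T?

Check how each reaction changes W = 2·Z + 2·D + 2·B (weight of products minus weight of reactants):
R1: B -> D: (2·1) − (2·1) = 2 − 2 = 0
R2: Z + D -> 2 B: (2·2) − (2·1 + 2·1) = 4 − 4 = 0
R3: B -> D: (2·1) − (2·1) = 2 − 2 = 0
Every reaction leaves W unchanged, so W is conserved and no simulation is needed: W(T) = W(0) = 2·4 + 2·3 + 2·8 = 30

Value at T = 30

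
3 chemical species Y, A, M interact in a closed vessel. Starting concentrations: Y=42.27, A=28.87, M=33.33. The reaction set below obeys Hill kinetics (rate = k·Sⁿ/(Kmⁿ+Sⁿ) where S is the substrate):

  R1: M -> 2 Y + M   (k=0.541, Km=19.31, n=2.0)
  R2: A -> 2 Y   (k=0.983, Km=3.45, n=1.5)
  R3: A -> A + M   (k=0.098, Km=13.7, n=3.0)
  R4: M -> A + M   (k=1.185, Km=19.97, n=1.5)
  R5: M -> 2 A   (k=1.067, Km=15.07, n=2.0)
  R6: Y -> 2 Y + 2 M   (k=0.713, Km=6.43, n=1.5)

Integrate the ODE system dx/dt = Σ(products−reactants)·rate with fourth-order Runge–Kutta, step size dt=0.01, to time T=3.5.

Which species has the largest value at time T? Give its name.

Dominant species at T: Y

RK4 with dt=0.01: 350 steps to T=3.5. Trajectory (selected grid times):
t=0.00: Y=42.27 A=28.87 M=33.33
t=0.39: Y=43.59 A=29.51 M=33.54
t=0.78: Y=44.90 A=30.15 M=33.76
t=1.17: Y=46.23 A=30.79 M=33.98
t=1.56: Y=47.55 A=31.44 M=34.19
t=1.94: Y=48.84 A=32.07 M=34.40
t=2.33: Y=50.17 A=32.72 M=34.62
t=2.72: Y=51.50 A=33.37 M=34.84
t=3.11: Y=52.83 A=34.02 M=35.06
t=3.50: Y=54.17 A=34.68 M=35.27
At T=3.5: Y=54.17 A=34.68 M=35.27; the largest is Y.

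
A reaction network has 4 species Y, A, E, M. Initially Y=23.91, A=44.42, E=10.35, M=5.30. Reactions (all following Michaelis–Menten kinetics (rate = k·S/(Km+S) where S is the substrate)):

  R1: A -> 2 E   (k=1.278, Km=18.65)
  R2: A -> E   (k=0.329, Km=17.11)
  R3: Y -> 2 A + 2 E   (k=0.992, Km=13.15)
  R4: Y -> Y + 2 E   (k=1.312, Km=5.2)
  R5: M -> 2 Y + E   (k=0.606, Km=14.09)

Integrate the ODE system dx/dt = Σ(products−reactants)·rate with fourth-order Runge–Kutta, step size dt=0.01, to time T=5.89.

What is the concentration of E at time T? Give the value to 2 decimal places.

RK4 with dt=0.01: 589 steps to T=5.89. Trajectory (selected grid times):
t=0.00: Y=23.91 A=44.42 E=10.35 M=5.30
t=0.65: Y=23.71 A=44.51 E=14.01 M=5.19
t=1.31: Y=23.50 A=44.60 E=17.73 M=5.09
t=1.96: Y=23.30 A=44.69 E=21.38 M=4.98
t=2.62: Y=23.09 A=44.77 E=25.08 M=4.88
t=3.27: Y=22.88 A=44.85 E=28.72 M=4.78
t=3.93: Y=22.66 A=44.92 E=32.41 M=4.68
t=4.58: Y=22.45 A=45.00 E=36.03 M=4.58
t=5.24: Y=22.23 A=45.07 E=39.71 M=4.48
t=5.89: Y=22.02 A=45.13 E=43.33 M=4.39
Read off E at T=5.89: 43.33

E at T = 43.33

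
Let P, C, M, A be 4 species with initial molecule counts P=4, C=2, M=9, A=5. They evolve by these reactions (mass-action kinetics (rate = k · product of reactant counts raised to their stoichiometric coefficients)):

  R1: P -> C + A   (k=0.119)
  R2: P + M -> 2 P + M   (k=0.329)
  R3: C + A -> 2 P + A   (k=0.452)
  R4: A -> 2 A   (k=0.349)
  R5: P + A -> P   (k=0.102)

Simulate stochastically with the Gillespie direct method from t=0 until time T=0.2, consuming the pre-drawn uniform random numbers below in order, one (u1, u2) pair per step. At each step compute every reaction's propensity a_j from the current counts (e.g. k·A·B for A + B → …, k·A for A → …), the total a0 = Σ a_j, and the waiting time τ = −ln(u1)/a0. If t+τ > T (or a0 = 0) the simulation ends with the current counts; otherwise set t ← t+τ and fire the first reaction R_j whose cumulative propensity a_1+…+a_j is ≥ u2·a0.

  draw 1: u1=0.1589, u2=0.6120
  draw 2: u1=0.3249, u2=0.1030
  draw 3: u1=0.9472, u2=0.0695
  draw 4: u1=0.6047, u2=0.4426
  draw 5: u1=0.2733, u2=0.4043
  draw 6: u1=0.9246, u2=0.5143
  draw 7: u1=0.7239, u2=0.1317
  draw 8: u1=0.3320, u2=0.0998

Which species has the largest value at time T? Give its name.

t=0.000: P=4 C=2 M=9 A=5
Draw 1: a1=0.476, a2=11.844, a3=4.520, a4=1.745, a5=2.040, a0=20.625; τ=−ln(0.1589)/20.625=0.089 → t=0.089; u2·a0=0.6120·20.625=12.623; a1+a2=12.320 < 12.623 ≤ a1+…+a3=16.840 → R3 fires; P=6 C=1 M=9 A=5
Draw 2: a1=0.714, a2=17.766, a3=2.260, a4=1.745, a5=3.060, a0=25.545; τ=−ln(0.3249)/25.545=0.044 → t=0.133; u2·a0=0.1030·25.545=2.631; a1=0.714 < 2.631 ≤ a1+a2=18.480 → R2 fires; P=7 C=1 M=9 A=5
Draw 3: a1=0.833, a2=20.727, a3=2.260, a4=1.745, a5=3.570, a0=29.135; τ=−ln(0.9472)/29.135=0.002 → t=0.135; u2·a0=0.0695·29.135=2.025; a1=0.833 < 2.025 ≤ a1+a2=21.560 → R2 fires; P=8 C=1 M=9 A=5
Draw 4: a1=0.952, a2=23.688, a3=2.260, a4=1.745, a5=4.080, a0=32.725; τ=−ln(0.6047)/32.725=0.015 → t=0.150; u2·a0=0.4426·32.725=14.484; a1=0.952 < 14.484 ≤ a1+a2=24.640 → R2 fires; P=9 C=1 M=9 A=5
Draw 5: a1=1.071, a2=26.649, a3=2.260, a4=1.745, a5=4.590, a0=36.315; τ=−ln(0.2733)/36.315=0.036 → t=0.186; u2·a0=0.4043·36.315=14.682; a1=1.071 < 14.682 ≤ a1+a2=27.720 → R2 fires; P=10 C=1 M=9 A=5
Draw 6: a1=1.190, a2=29.610, a3=2.260, a4=1.745, a5=5.100, a0=39.905; τ=−ln(0.9246)/39.905=0.002 → t=0.188; u2·a0=0.5143·39.905=20.523; a1=1.190 < 20.523 ≤ a1+a2=30.800 → R2 fires; P=11 C=1 M=9 A=5
Draw 7: a1=1.309, a2=32.571, a3=2.260, a4=1.745, a5=5.610, a0=43.495; τ=−ln(0.7239)/43.495=0.007 → t=0.196; u2·a0=0.1317·43.495=5.728; a1=1.309 < 5.728 ≤ a1+a2=33.880 → R2 fires; P=12 C=1 M=9 A=5
Draw 8: a1=1.428, a2=35.532, a3=2.260, a4=1.745, a5=6.120, a0=47.085; τ=−ln(0.3320)/47.085=0.023 → t=0.219 > T=0.2: stop.
At T=0.2: P=12 C=1 M=9 A=5; the largest is P.

Dominant species at T: P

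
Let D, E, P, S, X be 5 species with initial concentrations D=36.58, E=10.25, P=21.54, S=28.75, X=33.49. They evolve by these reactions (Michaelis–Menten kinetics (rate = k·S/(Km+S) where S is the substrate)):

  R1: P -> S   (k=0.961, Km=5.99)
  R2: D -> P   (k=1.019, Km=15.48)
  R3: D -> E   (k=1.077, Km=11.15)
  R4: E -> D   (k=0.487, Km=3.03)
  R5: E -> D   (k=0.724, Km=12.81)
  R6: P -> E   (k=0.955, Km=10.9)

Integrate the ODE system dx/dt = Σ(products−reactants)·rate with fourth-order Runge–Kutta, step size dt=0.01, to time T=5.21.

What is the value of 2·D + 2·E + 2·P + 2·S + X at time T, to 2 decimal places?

Value at T = 227.73

Check how each reaction changes W = 2·D + 2·E + 2·P + 2·S + X (weight of products minus weight of reactants):
R1: P -> S: (2·1) − (2·1) = 2 − 2 = 0
R2: D -> P: (2·1) − (2·1) = 2 − 2 = 0
R3: D -> E: (2·1) − (2·1) = 2 − 2 = 0
R4: E -> D: (2·1) − (2·1) = 2 − 2 = 0
R5: E -> D: (2·1) − (2·1) = 2 − 2 = 0
R6: P -> E: (2·1) − (2·1) = 2 − 2 = 0
Every reaction leaves W unchanged, so W is conserved and no simulation is needed: W(T) = W(0) = 2·36.58 + 2·10.25 + 2·21.54 + 2·28.75 + 33.49 = 227.73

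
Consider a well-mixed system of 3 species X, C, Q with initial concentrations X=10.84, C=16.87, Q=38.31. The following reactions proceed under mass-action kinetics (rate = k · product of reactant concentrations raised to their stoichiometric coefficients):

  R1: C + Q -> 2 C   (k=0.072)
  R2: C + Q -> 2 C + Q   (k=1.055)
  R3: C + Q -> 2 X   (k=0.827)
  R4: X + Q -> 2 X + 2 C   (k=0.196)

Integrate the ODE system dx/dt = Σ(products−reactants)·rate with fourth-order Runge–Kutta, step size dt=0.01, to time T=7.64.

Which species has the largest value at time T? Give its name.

Dominant species at T: X

RK4 with dt=0.01: 764 steps to T=7.64. Trajectory (selected grid times):
t=0.00: X=10.84 C=16.87 Q=38.31
t=0.85: X=74.01 C=44.16 Q=0.00
t=1.70: X=74.01 C=44.16 Q=0.00
t=2.55: X=74.01 C=44.16 Q=0.00
t=3.40: X=74.01 C=44.16 Q=0.00
t=4.24: X=74.01 C=44.16 Q=0.00
t=5.09: X=74.01 C=44.16 Q=0.00
t=5.94: X=74.01 C=44.16 Q=0.00
t=6.79: X=74.01 C=44.16 Q=0.00
t=7.64: X=74.01 C=44.16 Q=0.00
At T=7.64: X=74.01 C=44.16 Q=0.00; the largest is X.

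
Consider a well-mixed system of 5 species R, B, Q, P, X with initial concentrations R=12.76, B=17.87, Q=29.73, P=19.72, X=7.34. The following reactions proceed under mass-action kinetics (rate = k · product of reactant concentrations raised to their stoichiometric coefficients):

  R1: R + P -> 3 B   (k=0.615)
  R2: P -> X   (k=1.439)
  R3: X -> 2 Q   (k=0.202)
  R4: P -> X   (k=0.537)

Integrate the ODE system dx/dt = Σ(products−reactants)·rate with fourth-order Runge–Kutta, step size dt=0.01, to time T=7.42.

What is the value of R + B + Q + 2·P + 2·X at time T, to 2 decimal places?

Value at T = 114.48

Check how each reaction changes W = R + B + Q + 2·P + 2·X (weight of products minus weight of reactants):
R1: R + P -> 3 B: (1·3) − (1·1 + 2·1) = 3 − 3 = 0
R2: P -> X: (2·1) − (2·1) = 2 − 2 = 0
R3: X -> 2 Q: (1·2) − (2·1) = 2 − 2 = 0
R4: P -> X: (2·1) − (2·1) = 2 − 2 = 0
Every reaction leaves W unchanged, so W is conserved and no simulation is needed: W(T) = W(0) = 12.76 + 17.87 + 29.73 + 2·19.72 + 2·7.34 = 114.48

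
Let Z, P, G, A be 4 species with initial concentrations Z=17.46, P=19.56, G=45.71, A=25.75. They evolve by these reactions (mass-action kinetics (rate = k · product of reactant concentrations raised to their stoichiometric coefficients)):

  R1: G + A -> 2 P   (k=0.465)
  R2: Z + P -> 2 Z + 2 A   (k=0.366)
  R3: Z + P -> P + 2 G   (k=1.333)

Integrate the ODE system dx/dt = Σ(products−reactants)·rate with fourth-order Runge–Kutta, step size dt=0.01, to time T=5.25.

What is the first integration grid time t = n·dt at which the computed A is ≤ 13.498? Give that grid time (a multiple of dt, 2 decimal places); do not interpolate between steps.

Threshold first reached at t = 0.05

RK4 with dt=0.01: 525 steps to T=5.25. Trajectory (selected grid times):
t=0.00: Z=17.46 P=19.56 G=45.71 A=25.75
t=0.04: Z=3.99 P=55.89 G=62.13 A=15.23
t=0.05: Z=2.24 P=63.31 G=62.91 A=12.52
t=0.58: Z=0.00 P=90.89 G=54.88 A=0.00
t=1.17: Z=0.00 P=90.89 G=54.88 A=0.00
t=1.75: Z=0.00 P=90.89 G=54.88 A=0.00
t=2.33: Z=0.00 P=90.89 G=54.88 A=0.00
t=2.92: Z=0.00 P=90.89 G=54.88 A=0.00
t=3.50: Z=0.00 P=90.89 G=54.88 A=0.00
t=4.08: Z=0.00 P=90.89 G=54.88 A=0.00
t=4.67: Z=0.00 P=90.89 G=54.88 A=0.00
t=5.25: Z=0.00 P=90.89 G=54.88 A=0.00
A(0.04)=15.232 > 13.498 but A(0.05)=12.516 ≤ 13.498, so the first grid time is t=0.05.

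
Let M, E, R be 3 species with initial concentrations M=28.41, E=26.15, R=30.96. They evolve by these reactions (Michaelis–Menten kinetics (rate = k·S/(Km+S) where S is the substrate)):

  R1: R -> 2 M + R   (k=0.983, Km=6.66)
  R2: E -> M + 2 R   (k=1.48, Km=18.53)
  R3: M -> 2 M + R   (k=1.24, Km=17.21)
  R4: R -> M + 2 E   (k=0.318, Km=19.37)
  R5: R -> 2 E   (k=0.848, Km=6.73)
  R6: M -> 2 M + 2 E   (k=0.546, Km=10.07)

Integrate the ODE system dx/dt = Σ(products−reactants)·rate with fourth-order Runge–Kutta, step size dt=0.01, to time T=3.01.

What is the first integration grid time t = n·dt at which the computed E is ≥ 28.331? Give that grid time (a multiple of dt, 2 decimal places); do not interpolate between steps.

RK4 with dt=0.01: 301 steps to T=3.01. Trajectory (selected grid times):
t=0.00: M=28.41 E=26.15 R=30.96
t=0.33: M=29.69 E=26.72 R=31.50
t=0.67: M=31.01 E=27.31 R=32.06
t=1.00: M=32.31 E=27.89 R=32.61
t=1.25: M=33.30 E=28.32 R=33.03
t=1.26: M=33.34 E=28.34 R=33.05
t=1.34: M=33.66 E=28.48 R=33.19
t=1.67: M=34.97 E=29.06 R=33.75
t=2.01: M=36.34 E=29.66 R=34.35
t=2.34: M=37.67 E=30.25 R=34.93
t=2.68: M=39.06 E=30.85 R=35.53
t=3.01: M=40.41 E=31.44 R=36.13
E(1.25)=28.324 < 28.331 but E(1.26)=28.342 ≥ 28.331, so the first grid time is t=1.26.

Threshold first reached at t = 1.26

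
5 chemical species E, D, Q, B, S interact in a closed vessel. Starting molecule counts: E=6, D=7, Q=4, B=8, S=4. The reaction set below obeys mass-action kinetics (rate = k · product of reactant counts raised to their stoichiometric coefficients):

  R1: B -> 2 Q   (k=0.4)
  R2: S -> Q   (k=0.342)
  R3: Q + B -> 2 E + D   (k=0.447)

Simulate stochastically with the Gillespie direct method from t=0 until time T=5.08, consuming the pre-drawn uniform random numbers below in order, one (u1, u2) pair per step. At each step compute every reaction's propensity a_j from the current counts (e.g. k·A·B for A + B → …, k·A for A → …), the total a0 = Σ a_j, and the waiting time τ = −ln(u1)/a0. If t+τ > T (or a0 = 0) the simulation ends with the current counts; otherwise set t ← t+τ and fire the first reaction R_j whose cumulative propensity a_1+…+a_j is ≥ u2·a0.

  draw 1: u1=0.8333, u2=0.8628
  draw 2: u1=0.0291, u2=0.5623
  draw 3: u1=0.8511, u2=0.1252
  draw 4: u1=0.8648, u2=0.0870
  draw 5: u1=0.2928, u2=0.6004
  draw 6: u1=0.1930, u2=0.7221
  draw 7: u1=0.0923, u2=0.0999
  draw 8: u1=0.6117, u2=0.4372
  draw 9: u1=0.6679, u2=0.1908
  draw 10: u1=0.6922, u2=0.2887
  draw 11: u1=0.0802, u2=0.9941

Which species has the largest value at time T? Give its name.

Dominant species at T: E

t=0.000: E=6 D=7 Q=4 B=8 S=4
Draw 1: a1=3.200, a2=1.368, a3=14.304, a0=18.872; τ=−ln(0.8333)/18.872=0.010 → t=0.010; u2·a0=0.8628·18.872=16.283; a1+a2=4.568 < 16.283 ≤ a1+…+a3=18.872 → R3 fires; E=8 D=8 Q=3 B=7 S=4
Draw 2: a1=2.800, a2=1.368, a3=9.387, a0=13.555; τ=−ln(0.0291)/13.555=0.261 → t=0.271; u2·a0=0.5623·13.555=7.622; a1+a2=4.168 < 7.622 ≤ a1+…+a3=13.555 → R3 fires; E=10 D=9 Q=2 B=6 S=4
Draw 3: a1=2.400, a2=1.368, a3=5.364, a0=9.132; τ=−ln(0.8511)/9.132=0.018 → t=0.288; u2·a0=0.1252·9.132=1.143 ≤ a1=2.400 → R1 fires; E=10 D=9 Q=4 B=5 S=4
Draw 4: a1=2.000, a2=1.368, a3=8.940, a0=12.308; τ=−ln(0.8648)/12.308=0.012 → t=0.300; u2·a0=0.0870·12.308=1.071 ≤ a1=2.000 → R1 fires; E=10 D=9 Q=6 B=4 S=4
Draw 5: a1=1.600, a2=1.368, a3=10.728, a0=13.696; τ=−ln(0.2928)/13.696=0.090 → t=0.390; u2·a0=0.6004·13.696=8.223; a1+a2=2.968 < 8.223 ≤ a1+…+a3=13.696 → R3 fires; E=12 D=10 Q=5 B=3 S=4
Draw 6: a1=1.200, a2=1.368, a3=6.705, a0=9.273; τ=−ln(0.1930)/9.273=0.177 → t=0.567; u2·a0=0.7221·9.273=6.696; a1+a2=2.568 < 6.696 ≤ a1+…+a3=9.273 → R3 fires; E=14 D=11 Q=4 B=2 S=4
Draw 7: a1=0.800, a2=1.368, a3=3.576, a0=5.744; τ=−ln(0.0923)/5.744=0.415 → t=0.982; u2·a0=0.0999·5.744=0.574 ≤ a1=0.800 → R1 fires; E=14 D=11 Q=6 B=1 S=4
Draw 8: a1=0.400, a2=1.368, a3=2.682, a0=4.450; τ=−ln(0.6117)/4.450=0.110 → t=1.092; u2·a0=0.4372·4.450=1.946; a1+a2=1.768 < 1.946 ≤ a1+…+a3=4.450 → R3 fires; E=16 D=12 Q=5 B=0 S=4
Draw 9: a1=0.000, a2=1.368, a3=0.000, a0=1.368; τ=−ln(0.6679)/1.368=0.295 → t=1.387; u2·a0=0.1908·1.368=0.261; a1=0.000 < 0.261 ≤ a1+a2=1.368 → R2 fires; E=16 D=12 Q=6 B=0 S=3
Draw 10: a1=0.000, a2=1.026, a3=0.000, a0=1.026; τ=−ln(0.6922)/1.026=0.359 → t=1.746; u2·a0=0.2887·1.026=0.296; a1=0.000 < 0.296 ≤ a1+a2=1.026 → R2 fires; E=16 D=12 Q=7 B=0 S=2
Draw 11: a1=0.000, a2=0.684, a3=0.000, a0=0.684; τ=−ln(0.0802)/0.684=3.689 → t=5.435 > T=5.08: stop.
At T=5.08: E=16 D=12 Q=7 B=0 S=2; the largest is E.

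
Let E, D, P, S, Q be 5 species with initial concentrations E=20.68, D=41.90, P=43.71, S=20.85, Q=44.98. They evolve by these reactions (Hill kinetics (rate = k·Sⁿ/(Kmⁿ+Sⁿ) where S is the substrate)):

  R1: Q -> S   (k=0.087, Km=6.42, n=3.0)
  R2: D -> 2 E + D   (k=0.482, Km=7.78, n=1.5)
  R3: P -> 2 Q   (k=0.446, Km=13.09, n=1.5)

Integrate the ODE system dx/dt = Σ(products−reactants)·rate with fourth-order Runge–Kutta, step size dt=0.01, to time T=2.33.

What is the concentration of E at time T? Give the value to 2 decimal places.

E at T = 22.76

RK4 with dt=0.01: 233 steps to T=2.33. Trajectory (selected grid times):
t=0.00: E=20.68 D=41.90 P=43.71 S=20.85 Q=44.98
t=0.26: E=20.91 D=41.90 P=43.61 S=20.87 Q=45.16
t=0.52: E=21.14 D=41.90 P=43.51 S=20.90 Q=45.33
t=0.78: E=21.38 D=41.90 P=43.41 S=20.92 Q=45.51
t=1.04: E=21.61 D=41.90 P=43.31 S=20.94 Q=45.69
t=1.29: E=21.83 D=41.90 P=43.22 S=20.96 Q=45.86
t=1.55: E=22.06 D=41.90 P=43.12 S=20.98 Q=46.03
t=1.81: E=22.30 D=41.90 P=43.02 S=21.01 Q=46.21
t=2.07: E=22.53 D=41.90 P=42.92 S=21.03 Q=46.38
t=2.33: E=22.76 D=41.90 P=42.82 S=21.05 Q=46.56
Read off E at T=2.33: 22.76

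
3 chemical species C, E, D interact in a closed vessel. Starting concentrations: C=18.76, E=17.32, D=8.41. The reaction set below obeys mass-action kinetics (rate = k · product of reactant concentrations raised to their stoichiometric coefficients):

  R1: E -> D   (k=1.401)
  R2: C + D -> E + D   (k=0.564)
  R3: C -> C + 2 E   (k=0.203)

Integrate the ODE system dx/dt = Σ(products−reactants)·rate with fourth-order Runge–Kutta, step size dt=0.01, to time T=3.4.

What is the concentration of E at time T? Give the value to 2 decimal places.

RK4 with dt=0.01: 340 steps to T=3.4. Trajectory (selected grid times):
t=0.00: C=18.76 E=17.32 D=8.41
t=0.38: C=0.84 E=23.71 D=21.03
t=0.76: C=0.00 E=14.49 D=31.12
t=1.13: C=0.00 E=8.63 D=36.98
t=1.51: C=0.00 E=5.07 D=40.54
t=1.89: C=0.00 E=2.98 D=42.63
t=2.27: C=0.00 E=1.75 D=43.86
t=2.64: C=0.00 E=1.04 D=44.57
t=3.02: C=0.00 E=0.61 D=45.00
t=3.40: C=0.00 E=0.36 D=45.25
Read off E at T=3.4: 0.36

E at T = 0.36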